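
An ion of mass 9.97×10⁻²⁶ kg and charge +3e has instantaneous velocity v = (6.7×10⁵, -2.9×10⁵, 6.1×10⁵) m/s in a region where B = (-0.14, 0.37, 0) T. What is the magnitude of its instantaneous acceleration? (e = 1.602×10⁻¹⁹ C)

|a| ≈ 1.53×10¹² m/s²

v×B = (-2.26×10⁵, -8.54×10⁴, 2.07×10⁵) N/C.
F = q v×B = (4.806×10⁻¹⁹ C)·(-2.26×10⁵, -8.54×10⁴, 2.07×10⁵) = (-1.08×10⁻¹³, -4.10×10⁻¹⁴, 9.96×10⁻¹⁴) N.
|a| = |F|/m = 1.529×10⁻¹³/9.97×10⁻²⁶ ≈ 1.53×10¹² m/s².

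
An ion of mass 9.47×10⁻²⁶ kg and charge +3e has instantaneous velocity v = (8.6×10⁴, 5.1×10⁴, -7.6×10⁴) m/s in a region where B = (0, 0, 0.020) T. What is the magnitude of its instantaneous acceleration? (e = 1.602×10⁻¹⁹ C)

|a| ≈ 1.01×10¹⁰ m/s²

v×B = (1020, -1720, 0) N/C.
F = q v×B = (4.806×10⁻¹⁹ C)·(1020, -1720, 0) = (4.90×10⁻¹⁶, -8.27×10⁻¹⁶, 0) N.
|a| = |F|/m = 9.611×10⁻¹⁶/9.47×10⁻²⁶ ≈ 1.01×10¹⁰ m/s².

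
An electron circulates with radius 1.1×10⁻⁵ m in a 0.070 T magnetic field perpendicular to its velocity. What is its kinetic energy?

v = |q|Br/m, then KE = ½mv² = (qBr)²/(2m).
v = (1.602×10⁻¹⁹)(0.070)(1.1×10⁻⁵)/9.109×10⁻³¹ ≈ 1.354×10⁵ m/s.
KE = ½(9.109×10⁻³¹)(1.354×10⁵)² ≈ 8.4×10⁻²¹ J = 0.052 eV.

KE ≈ 0.052 eV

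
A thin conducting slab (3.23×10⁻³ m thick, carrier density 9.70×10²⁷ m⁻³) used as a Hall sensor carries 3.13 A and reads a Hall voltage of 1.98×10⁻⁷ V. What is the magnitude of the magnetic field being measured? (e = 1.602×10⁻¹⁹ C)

From V_H = IB/(n e t), B = V_H n e t / I.
B = (1.98×10⁻⁷)(9.70×10²⁷)(1.602×10⁻¹⁹)(3.23×10⁻³)/3.13 ≈ 0.318 T.

B ≈ 0.318 T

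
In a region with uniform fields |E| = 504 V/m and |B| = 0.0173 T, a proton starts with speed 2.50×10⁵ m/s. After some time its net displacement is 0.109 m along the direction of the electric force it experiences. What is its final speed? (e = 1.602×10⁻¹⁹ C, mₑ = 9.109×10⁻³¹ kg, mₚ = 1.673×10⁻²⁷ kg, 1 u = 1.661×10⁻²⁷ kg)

B does no work; ΔKE = |q|E d.
½mv_f² = ½mv₀² + |q|Ed = ½(1.673×10⁻²⁷)(2.50×10⁵)² + (1.602×10⁻¹⁹)(504)(0.109) ≈ 5.228×10⁻¹⁷ J + 8.801×10⁻¹⁸ J ≈ 6.108×10⁻¹⁷ J.
v_f = √(2·6.108×10⁻¹⁷/1.673×10⁻²⁷) ≈ 2.70×10⁵ m/s.

v_f ≈ 2.70×10⁵ m/s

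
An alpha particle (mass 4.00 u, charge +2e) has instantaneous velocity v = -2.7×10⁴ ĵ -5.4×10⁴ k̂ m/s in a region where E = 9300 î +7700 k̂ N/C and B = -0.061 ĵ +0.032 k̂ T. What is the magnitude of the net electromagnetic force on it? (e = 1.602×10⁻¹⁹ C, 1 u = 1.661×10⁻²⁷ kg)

|F| ≈ 2.97×10⁻¹⁵ N

v×B = (-4160, 0, 0) N/C.
E + v×B = (5140, 0, 7700) N/C.
F = q(E + v×B) = (3.204×10⁻¹⁹ C)·(5140, 0, 7700) = (1.65×10⁻¹⁵, 0, 2.47×10⁻¹⁵) N.
|F| = 2.97×10⁻¹⁵ N.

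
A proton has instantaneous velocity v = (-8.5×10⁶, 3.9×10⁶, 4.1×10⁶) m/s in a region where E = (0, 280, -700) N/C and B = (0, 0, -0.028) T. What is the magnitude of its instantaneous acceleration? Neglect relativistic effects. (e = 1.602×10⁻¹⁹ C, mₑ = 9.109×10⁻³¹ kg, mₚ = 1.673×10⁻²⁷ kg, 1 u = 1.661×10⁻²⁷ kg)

|a| ≈ 2.51×10¹³ m/s²

v×B = (-1.09×10⁵, -2.38×10⁵, 0) N/C.
E + v×B = (-1.09×10⁵, -2.38×10⁵, -700) N/C.
F = q(E + v×B) = (1.602×10⁻¹⁹ C)·(-1.09×10⁵, -2.38×10⁵, -700) = (-1.75×10⁻¹⁴, -3.81×10⁻¹⁴, -1.12×10⁻¹⁶) N.
|a| = |F|/m = 4.191×10⁻¹⁴/1.673×10⁻²⁷ ≈ 2.51×10¹³ m/s².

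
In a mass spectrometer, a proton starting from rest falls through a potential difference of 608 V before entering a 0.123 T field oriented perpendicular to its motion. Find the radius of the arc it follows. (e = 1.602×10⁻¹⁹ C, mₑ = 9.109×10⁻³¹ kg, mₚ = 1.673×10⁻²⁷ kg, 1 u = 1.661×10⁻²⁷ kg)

r ≈ 0.0290 m

Acceleration: |q|V = ½mv² ⇒ v = √(2|q|V/m) = √(2·1.602×10⁻¹⁹·608/1.673×10⁻²⁷) ≈ 3.412×10⁵ m/s.
In the field: r = mv/(|q|B) = (1.673×10⁻²⁷)(3.412×10⁵)/((1.602×10⁻¹⁹)(0.123)) ≈ 0.0290 m.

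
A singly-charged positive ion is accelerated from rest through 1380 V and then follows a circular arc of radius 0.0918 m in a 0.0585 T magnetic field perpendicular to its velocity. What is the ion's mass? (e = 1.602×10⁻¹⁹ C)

m ≈ 1.67×10⁻²⁷ kg

Combine |q|V = ½mv² and r = mv/(|q|B): eliminate v to get m = qB²r²/(2V).
m = (1.602×10⁻¹⁹)(0.0585)²(0.0918)²/(2·1380) ≈ 1.67×10⁻²⁷ kg.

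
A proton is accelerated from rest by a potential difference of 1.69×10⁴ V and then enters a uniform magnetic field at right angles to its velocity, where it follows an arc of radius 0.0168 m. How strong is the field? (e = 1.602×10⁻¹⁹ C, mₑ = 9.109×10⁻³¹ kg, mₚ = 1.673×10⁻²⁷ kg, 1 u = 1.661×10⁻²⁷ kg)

B ≈ 1.12 T

v = √(2|q|V/m) = √(2·1.602×10⁻¹⁹·1.69×10⁴/1.673×10⁻²⁷) ≈ 1.799×10⁶ m/s.
B = mv/(|q|r) = (1.673×10⁻²⁷)(1.799×10⁶)/((1.602×10⁻¹⁹)(0.0168)) ≈ 1.12 T.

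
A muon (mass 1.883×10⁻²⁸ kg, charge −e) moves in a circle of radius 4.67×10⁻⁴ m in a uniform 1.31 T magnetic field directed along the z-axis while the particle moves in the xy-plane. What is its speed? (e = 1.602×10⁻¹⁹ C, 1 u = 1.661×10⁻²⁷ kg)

From |q|vB = mv²/r, v = |q|Br/m.
v = (1.602×10⁻¹⁹)(1.31)(4.67×10⁻⁴)/1.883×10⁻²⁸ ≈ 5.20×10⁵ m/s.

v ≈ 5.20×10⁵ m/s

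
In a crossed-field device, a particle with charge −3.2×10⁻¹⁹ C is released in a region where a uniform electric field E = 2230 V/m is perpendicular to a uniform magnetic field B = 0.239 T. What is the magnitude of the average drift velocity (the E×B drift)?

In crossed fields the guiding centre drifts at v_d = |E×B|/B² = E/B, independent of charge and mass.
v_d = 2230/0.239 = 9330 m/s.

v_d ≈ 9330 m/s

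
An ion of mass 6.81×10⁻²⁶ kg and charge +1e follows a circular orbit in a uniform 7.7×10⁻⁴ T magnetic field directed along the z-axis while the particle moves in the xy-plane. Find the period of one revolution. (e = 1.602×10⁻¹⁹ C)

The cyclotron period depends only on m, q, B: T = 2πm/(|q|B).
T = 2π(6.81×10⁻²⁶)/((1.602×10⁻¹⁹)(7.7×10⁻⁴)) ≈ 3.5×10⁻³ s.

T ≈ 3.5×10⁻³ s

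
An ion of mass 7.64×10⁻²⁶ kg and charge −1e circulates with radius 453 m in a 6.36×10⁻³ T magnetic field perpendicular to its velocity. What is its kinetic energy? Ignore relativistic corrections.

v = |q|Br/m, then KE = ½mv² = (qBr)²/(2m).
v = (1.602×10⁻¹⁹)(6.36×10⁻³)(453)/7.64×10⁻²⁶ ≈ 6.041×10⁶ m/s.
KE = ½(7.64×10⁻²⁶)(6.041×10⁶)² ≈ 1.39×10⁻¹² J = 8.70×10⁶ eV.

KE ≈ 8.70×10⁶ eV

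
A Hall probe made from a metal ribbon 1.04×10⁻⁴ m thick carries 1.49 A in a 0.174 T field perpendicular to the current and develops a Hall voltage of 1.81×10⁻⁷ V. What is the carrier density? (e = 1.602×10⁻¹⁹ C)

From V_H = IB/(n e t), n = IB/(V_H e t).
n = (1.49)(0.174)/((1.81×10⁻⁷)(1.602×10⁻¹⁹)(1.04×10⁻⁴)) ≈ 8.60×10²⁸ m⁻³.

n ≈ 8.60×10²⁸ m⁻³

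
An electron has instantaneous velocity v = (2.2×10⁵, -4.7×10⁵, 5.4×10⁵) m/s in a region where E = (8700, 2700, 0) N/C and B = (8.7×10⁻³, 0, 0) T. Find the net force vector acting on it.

v×B = (0, 4700, 4090) N/C.
E + v×B = (8700, 7400, 4090) N/C.
F = q(E + v×B) = (−1.602×10⁻¹⁹ C)·(8700, 7400, 4090) = (-1.39×10⁻¹⁵, -1.19×10⁻¹⁵, -6.55×10⁻¹⁶) N.

F ≈ (-1.39×10⁻¹⁵, -1.19×10⁻¹⁵, -6.55×10⁻¹⁶) N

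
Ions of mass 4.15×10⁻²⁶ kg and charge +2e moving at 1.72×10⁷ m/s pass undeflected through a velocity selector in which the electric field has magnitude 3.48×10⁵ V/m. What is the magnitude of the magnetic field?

B = 0.0202 T

Balance of forces in the selector: qE = qvB ⇒ B = E/v.
B = 3.48×10⁵/1.72×10⁷ = 0.0202 T.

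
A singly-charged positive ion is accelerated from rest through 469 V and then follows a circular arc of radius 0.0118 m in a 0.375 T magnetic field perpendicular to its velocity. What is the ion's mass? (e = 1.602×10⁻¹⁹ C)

m ≈ 3.34×10⁻²⁷ kg

Combine |q|V = ½mv² and r = mv/(|q|B): eliminate v to get m = qB²r²/(2V).
m = (1.602×10⁻¹⁹)(0.375)²(0.0118)²/(2·469) ≈ 3.34×10⁻²⁷ kg.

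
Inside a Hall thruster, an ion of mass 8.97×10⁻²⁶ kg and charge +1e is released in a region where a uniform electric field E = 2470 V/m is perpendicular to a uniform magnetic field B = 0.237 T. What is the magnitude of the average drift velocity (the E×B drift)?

The steady drift has the magnetic force balancing the electric force, so v_d = E/B.
v_d = 2470/0.237 = 1.04×10⁴ m/s.

v_d ≈ 1.04×10⁴ m/s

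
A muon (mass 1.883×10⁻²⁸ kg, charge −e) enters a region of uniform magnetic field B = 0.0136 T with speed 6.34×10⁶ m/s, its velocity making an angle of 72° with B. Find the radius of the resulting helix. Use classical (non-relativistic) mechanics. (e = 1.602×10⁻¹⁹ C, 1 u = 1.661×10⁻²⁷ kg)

r ≈ 0.521 m

v⊥ = v sinθ = 6.34×10⁶·sin72° ≈ 6.030×10⁶ m/s.
r = m v⊥/(|q|B) = (1.883×10⁻²⁸)(6.030×10⁶)/((1.602×10⁻¹⁹)(0.0136)) ≈ 0.521 m.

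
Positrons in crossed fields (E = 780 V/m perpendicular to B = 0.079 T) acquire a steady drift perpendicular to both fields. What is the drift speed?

The steady drift has the magnetic force balancing the electric force, so v_d = E/B.
v_d = 780/0.079 = 9900 m/s.

v_d ≈ 9900 m/s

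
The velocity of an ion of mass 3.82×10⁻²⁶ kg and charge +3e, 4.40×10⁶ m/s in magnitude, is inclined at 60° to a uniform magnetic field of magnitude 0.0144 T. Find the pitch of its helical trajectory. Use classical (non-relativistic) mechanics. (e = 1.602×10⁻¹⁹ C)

v∥ = v cosθ = 4.40×10⁶·cos60° ≈ 2.200×10⁶ m/s.
T = 2πm/(|q|B) = 2π(3.82×10⁻²⁶)/((4.806×10⁻¹⁹)(0.0144)) ≈ 3.468×10⁻⁵ s.
pitch = v∥ T = (2.200×10⁶)(3.468×10⁻⁵) ≈ 76.3 m.

p ≈ 76.3 m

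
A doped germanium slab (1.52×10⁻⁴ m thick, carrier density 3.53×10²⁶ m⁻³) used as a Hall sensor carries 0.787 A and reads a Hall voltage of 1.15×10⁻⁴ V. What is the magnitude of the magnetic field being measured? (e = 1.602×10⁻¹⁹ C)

B ≈ 1.26 T

From V_H = IB/(n e t), B = V_H n e t / I.
B = (1.15×10⁻⁴)(3.53×10²⁶)(1.602×10⁻¹⁹)(1.52×10⁻⁴)/0.787 ≈ 1.26 T.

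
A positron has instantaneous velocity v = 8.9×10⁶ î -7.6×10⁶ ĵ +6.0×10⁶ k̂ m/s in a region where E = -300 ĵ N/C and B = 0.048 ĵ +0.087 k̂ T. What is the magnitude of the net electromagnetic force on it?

v×B = (-9.49×10⁵, -7.74×10⁵, 4.27×10⁵) N/C.
E + v×B = (-9.49×10⁵, -7.75×10⁵, 4.27×10⁵) N/C.
F = q(E + v×B) = (1.602×10⁻¹⁹ C)·(-9.49×10⁵, -7.75×10⁵, 4.27×10⁵) = (-1.52×10⁻¹³, -1.24×10⁻¹³, 6.84×10⁻¹⁴) N.
|F| = 2.08×10⁻¹³ N.

|F| ≈ 2.08×10⁻¹³ N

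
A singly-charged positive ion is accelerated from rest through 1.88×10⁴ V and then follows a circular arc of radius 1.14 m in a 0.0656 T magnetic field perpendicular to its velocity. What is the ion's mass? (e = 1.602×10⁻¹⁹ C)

m ≈ 2.38×10⁻²⁶ kg

Combine |q|V = ½mv² and r = mv/(|q|B): eliminate v to get m = qB²r²/(2V).
m = (1.602×10⁻¹⁹)(0.0656)²(1.14)²/(2·1.88×10⁴) ≈ 2.38×10⁻²⁶ kg.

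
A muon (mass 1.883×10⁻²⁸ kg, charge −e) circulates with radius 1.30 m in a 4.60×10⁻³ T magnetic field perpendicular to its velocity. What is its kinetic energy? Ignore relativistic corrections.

KE ≈ 1.52×10⁴ eV

v = |q|Br/m, then KE = ½mv² = (qBr)²/(2m).
v = (1.602×10⁻¹⁹)(4.60×10⁻³)(1.30)/1.883×10⁻²⁸ ≈ 5.088×10⁶ m/s.
KE = ½(1.883×10⁻²⁸)(5.088×10⁶)² ≈ 2.44×10⁻¹⁵ J = 1.52×10⁴ eV.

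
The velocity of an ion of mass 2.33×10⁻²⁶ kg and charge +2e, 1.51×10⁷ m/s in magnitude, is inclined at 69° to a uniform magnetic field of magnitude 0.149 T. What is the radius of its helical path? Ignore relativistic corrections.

v⊥ = v sinθ = 1.51×10⁷·sin69° ≈ 1.410×10⁷ m/s.
r = m v⊥/(|q|B) = (2.33×10⁻²⁶)(1.410×10⁷)/((3.204×10⁻¹⁹)(0.149)) ≈ 6.88 m.

r ≈ 6.88 m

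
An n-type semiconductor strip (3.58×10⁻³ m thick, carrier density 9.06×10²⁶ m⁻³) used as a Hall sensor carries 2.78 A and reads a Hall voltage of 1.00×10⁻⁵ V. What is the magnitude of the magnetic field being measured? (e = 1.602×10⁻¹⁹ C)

B ≈ 1.87 T

From V_H = IB/(n e t), B = V_H n e t / I.
B = (1.00×10⁻⁵)(9.06×10²⁶)(1.602×10⁻¹⁹)(3.58×10⁻³)/2.78 ≈ 1.87 T.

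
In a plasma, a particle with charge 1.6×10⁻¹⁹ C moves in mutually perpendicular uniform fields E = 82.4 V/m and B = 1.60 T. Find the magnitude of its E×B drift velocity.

The E×B drift speed is v_d = E/B.
v_d = 82.4/1.60 = 51.5 m/s.

v_d ≈ 51.5 m/s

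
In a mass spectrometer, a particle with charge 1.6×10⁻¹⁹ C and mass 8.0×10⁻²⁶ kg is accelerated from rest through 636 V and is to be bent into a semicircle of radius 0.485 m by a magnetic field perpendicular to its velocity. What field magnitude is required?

v = √(2|q|V/m) = √(2·1.6×10⁻¹⁹·636/8.0×10⁻²⁶) ≈ 5.044×10⁴ m/s.
B = mv/(|q|r) = (8.0×10⁻²⁶)(5.044×10⁴)/((1.6×10⁻¹⁹)(0.485)) ≈ 0.0520 T.

B ≈ 0.0520 T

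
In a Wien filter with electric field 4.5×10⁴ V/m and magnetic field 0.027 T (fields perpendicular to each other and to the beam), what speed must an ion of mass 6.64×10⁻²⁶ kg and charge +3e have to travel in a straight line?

For undeflected motion the electric and magnetic forces balance: qE = qvB.
v = E/B = 4.5×10⁴/0.027 = 1.7×10⁶ m/s.

v = 1.7×10⁶ m/s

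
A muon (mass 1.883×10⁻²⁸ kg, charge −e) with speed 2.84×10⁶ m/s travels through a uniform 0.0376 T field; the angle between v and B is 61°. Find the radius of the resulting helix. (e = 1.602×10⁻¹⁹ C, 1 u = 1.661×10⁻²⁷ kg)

r ≈ 0.0776 m

v⊥ = v sinθ = 2.84×10⁶·sin61° ≈ 2.484×10⁶ m/s.
r = m v⊥/(|q|B) = (1.883×10⁻²⁸)(2.484×10⁶)/((1.602×10⁻¹⁹)(0.0376)) ≈ 0.0776 m.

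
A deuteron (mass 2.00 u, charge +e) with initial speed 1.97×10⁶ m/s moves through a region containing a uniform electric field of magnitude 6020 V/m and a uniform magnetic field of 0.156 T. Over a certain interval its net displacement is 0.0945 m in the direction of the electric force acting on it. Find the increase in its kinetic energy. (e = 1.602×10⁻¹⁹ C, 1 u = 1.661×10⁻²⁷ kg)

ΔKE ≈ 9.11×10⁻¹⁷ J

The magnetic force is always ⟂ v and does no work; only the electric force changes KE.
ΔKE = F_E · d = |q|E d = (1.602×10⁻¹⁹)(6020)(0.0945) ≈ 9.11×10⁻¹⁷ J.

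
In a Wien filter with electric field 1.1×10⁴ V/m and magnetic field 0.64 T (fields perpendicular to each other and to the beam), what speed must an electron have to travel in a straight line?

Zero net Lorentz force requires |qE| = |q v×B|, i.e. E = vB.
v = E/B = 1.1×10⁴/0.64 = 1.7×10⁴ m/s.

v = 1.7×10⁴ m/s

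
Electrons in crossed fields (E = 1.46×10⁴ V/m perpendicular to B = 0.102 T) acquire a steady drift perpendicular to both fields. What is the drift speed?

The E×B drift speed is v_d = E/B.
v_d = 1.46×10⁴/0.102 = 1.43×10⁵ m/s.

v_d ≈ 1.43×10⁵ m/s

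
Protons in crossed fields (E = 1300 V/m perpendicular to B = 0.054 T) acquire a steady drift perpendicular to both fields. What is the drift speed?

v_d ≈ 2.4×10⁴ m/s

The steady drift has the magnetic force balancing the electric force, so v_d = E/B.
v_d = 1300/0.054 = 2.4×10⁴ m/s.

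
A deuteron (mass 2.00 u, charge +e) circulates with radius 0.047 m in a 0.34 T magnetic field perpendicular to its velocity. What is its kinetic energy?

KE ≈ 6200 eV

v = |q|Br/m, then KE = ½mv² = (qBr)²/(2m).
v = (1.602×10⁻¹⁹)(0.34)(0.047)/3.322×10⁻²⁷ ≈ 7.706×10⁵ m/s.
KE = ½(3.322×10⁻²⁷)(7.706×10⁵)² ≈ 9.9×10⁻¹⁶ J = 6200 eV.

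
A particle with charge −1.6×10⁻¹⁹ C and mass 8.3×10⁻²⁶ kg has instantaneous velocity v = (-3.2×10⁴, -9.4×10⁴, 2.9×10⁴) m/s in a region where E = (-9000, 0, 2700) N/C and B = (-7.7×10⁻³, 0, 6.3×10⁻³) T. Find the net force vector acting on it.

F ≈ (1.53×10⁻¹⁵, 3.47×10⁻¹⁸, -3.16×10⁻¹⁶) N

v×B = (-592, -21.7, -724) N/C.
E + v×B = (-9590, -21.7, 1980) N/C.
F = q(E + v×B) = (−1.6×10⁻¹⁹ C)·(-9590, -21.7, 1980) = (1.53×10⁻¹⁵, 3.47×10⁻¹⁸, -3.16×10⁻¹⁶) N.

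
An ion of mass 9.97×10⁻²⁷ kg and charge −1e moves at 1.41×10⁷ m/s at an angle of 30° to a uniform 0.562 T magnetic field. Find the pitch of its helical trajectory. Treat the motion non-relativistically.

v∥ = v cosθ = 1.41×10⁷·cos30° ≈ 1.221×10⁷ m/s.
T = 2πm/(|q|B) = 2π(9.97×10⁻²⁷)/((1.602×10⁻¹⁹)(0.562)) ≈ 6.958×10⁻⁷ s.
pitch = v∥ T = (1.221×10⁷)(6.958×10⁻⁷) ≈ 8.50 m.

p ≈ 8.50 m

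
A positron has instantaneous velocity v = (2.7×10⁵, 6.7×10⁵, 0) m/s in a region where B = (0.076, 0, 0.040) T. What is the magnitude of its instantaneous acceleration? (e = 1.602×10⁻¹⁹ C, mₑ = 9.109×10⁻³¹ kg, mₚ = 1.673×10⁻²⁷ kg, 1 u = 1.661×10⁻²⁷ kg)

|a| ≈ 1.03×10¹⁶ m/s²

v×B = (2.68×10⁴, -1.08×10⁴, -5.09×10⁴) N/C.
F = q v×B = (1.602×10⁻¹⁹ C)·(2.68×10⁴, -1.08×10⁴, -5.09×10⁴) = (4.29×10⁻¹⁵, -1.73×10⁻¹⁵, -8.16×10⁻¹⁵) N.
|a| = |F|/m = 9.379×10⁻¹⁵/9.109×10⁻³¹ ≈ 1.03×10¹⁶ m/s².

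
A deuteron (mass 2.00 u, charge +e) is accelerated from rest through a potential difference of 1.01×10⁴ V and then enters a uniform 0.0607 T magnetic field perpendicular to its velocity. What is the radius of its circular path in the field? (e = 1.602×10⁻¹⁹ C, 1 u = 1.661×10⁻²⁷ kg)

Acceleration: |q|V = ½mv² ⇒ v = √(2|q|V/m) = √(2·1.602×10⁻¹⁹·1.01×10⁴/3.322×10⁻²⁷) ≈ 9.870×10⁵ m/s.
In the field: r = mv/(|q|B) = (3.322×10⁻²⁷)(9.870×10⁵)/((1.602×10⁻¹⁹)(0.0607)) ≈ 0.337 m.

r ≈ 0.337 m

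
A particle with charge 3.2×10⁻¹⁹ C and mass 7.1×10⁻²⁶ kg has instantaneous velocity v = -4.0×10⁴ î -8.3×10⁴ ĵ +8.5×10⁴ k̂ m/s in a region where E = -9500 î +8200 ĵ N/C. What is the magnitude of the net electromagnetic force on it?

|F| ≈ 4.02×10⁻¹⁵ N

Only an electric field acts, so F = qE = (3.2×10⁻¹⁹ C)·(-9500, 8200, 0) = (-3.04×10⁻¹⁵, 2.62×10⁻¹⁵, 0) N.
|F| = 4.02×10⁻¹⁵ N.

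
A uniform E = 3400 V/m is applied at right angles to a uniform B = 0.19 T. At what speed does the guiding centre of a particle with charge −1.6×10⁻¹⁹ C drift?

v_d ≈ 1.8×10⁴ m/s

The E×B drift speed is v_d = E/B.
v_d = 3400/0.19 = 1.8×10⁴ m/s.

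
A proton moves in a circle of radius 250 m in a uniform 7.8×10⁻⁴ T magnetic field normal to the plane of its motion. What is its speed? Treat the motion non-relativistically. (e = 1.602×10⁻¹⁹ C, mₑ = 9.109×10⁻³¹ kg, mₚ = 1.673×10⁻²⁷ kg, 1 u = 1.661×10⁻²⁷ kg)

v ≈ 1.9×10⁷ m/s

From |q|vB = mv²/r, v = |q|Br/m.
v = (1.602×10⁻¹⁹)(7.8×10⁻⁴)(250)/1.673×10⁻²⁷ ≈ 1.9×10⁷ m/s.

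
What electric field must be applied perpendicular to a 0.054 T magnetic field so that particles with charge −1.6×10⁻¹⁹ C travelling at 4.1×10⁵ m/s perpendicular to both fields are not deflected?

For straight-line motion qE = qvB, so E = vB.
E = 4.1×10⁵ × 0.054 = 2.2×10⁴ V/m.

E = 2.2×10⁴ V/m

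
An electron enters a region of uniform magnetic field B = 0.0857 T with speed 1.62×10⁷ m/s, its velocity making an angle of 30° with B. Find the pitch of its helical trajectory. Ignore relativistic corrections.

v∥ = v cosθ = 1.62×10⁷·cos30° ≈ 1.403×10⁷ m/s.
T = 2πm/(|q|B) = 2π(9.109×10⁻³¹)/((1.602×10⁻¹⁹)(0.0857)) ≈ 4.169×10⁻¹⁰ s.
pitch = v∥ T = (1.403×10⁷)(4.169×10⁻¹⁰) ≈ 5.85×10⁻³ m.

p ≈ 5.85×10⁻³ m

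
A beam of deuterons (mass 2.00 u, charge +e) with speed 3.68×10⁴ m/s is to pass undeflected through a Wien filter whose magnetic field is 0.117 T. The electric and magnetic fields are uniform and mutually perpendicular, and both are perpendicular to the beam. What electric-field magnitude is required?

For straight-line motion qE = qvB, so E = vB.
E = 3.68×10⁴ × 0.117 = 4310 V/m.

E = 4310 V/m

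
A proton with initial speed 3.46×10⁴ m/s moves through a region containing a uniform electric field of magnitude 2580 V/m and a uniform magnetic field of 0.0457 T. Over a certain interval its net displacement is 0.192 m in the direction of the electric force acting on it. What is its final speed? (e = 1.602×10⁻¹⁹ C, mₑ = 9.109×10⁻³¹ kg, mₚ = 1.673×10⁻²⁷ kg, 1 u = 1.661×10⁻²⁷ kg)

v_f ≈ 3.10×10⁵ m/s

B does no work; ΔKE = |q|E d.
½mv_f² = ½mv₀² + |q|Ed = ½(1.673×10⁻²⁷)(3.46×10⁴)² + (1.602×10⁻¹⁹)(2580)(0.192) ≈ 1.001×10⁻¹⁸ J + 7.936×10⁻¹⁷ J ≈ 8.036×10⁻¹⁷ J.
v_f = √(2·8.036×10⁻¹⁷/1.673×10⁻²⁷) ≈ 3.10×10⁵ m/s.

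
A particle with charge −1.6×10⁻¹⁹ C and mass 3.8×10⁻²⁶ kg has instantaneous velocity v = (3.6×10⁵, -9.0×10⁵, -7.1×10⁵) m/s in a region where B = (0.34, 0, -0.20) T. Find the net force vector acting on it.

F ≈ (-2.88×10⁻¹⁴, 2.71×10⁻¹⁴, -4.90×10⁻¹⁴) N

v×B = (1.80×10⁵, -1.69×10⁵, 3.06×10⁵) N/C.
F = q v×B = (−1.6×10⁻¹⁹ C)·(1.80×10⁵, -1.69×10⁵, 3.06×10⁵) = (-2.88×10⁻¹⁴, 2.71×10⁻¹⁴, -4.90×10⁻¹⁴) N.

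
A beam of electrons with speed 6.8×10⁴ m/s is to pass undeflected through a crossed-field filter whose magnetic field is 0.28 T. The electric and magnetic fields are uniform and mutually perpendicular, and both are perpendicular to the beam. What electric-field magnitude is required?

E = 1.9×10⁴ V/m

For straight-line motion qE = qvB, so E = vB.
E = 6.8×10⁴ × 0.28 = 1.9×10⁴ V/m.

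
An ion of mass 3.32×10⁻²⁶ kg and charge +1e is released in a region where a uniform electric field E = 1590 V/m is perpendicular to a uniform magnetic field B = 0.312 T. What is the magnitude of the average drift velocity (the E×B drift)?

v_d ≈ 5100 m/s

In crossed fields the guiding centre drifts at v_d = |E×B|/B² = E/B, independent of charge and mass.
v_d = 1590/0.312 = 5100 m/s.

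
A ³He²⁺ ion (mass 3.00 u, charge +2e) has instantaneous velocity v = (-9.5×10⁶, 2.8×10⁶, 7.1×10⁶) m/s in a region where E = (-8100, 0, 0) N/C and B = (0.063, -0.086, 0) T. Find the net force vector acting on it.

F ≈ (1.93×10⁻¹³, 1.43×10⁻¹³, 2.05×10⁻¹³) N

v×B = (6.11×10⁵, 4.47×10⁵, 6.41×10⁵) N/C.
E + v×B = (6.02×10⁵, 4.47×10⁵, 6.41×10⁵) N/C.
F = q(E + v×B) = (3.204×10⁻¹⁹ C)·(6.02×10⁵, 4.47×10⁵, 6.41×10⁵) = (1.93×10⁻¹³, 1.43×10⁻¹³, 2.05×10⁻¹³) N.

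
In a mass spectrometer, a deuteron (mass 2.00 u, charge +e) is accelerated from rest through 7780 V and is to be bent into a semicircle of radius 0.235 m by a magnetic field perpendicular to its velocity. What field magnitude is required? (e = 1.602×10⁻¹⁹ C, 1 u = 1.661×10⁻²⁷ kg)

v = √(2|q|V/m) = √(2·1.602×10⁻¹⁹·7780/3.322×10⁻²⁷) ≈ 8.662×10⁵ m/s.
B = mv/(|q|r) = (3.322×10⁻²⁷)(8.662×10⁵)/((1.602×10⁻¹⁹)(0.235)) ≈ 0.0764 T.

B ≈ 0.0764 T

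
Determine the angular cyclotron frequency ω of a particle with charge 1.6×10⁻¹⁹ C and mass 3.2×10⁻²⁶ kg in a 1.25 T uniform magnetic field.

ω = |q|B/m.
ω = (1.6×10⁻¹⁹)(1.25)/3.2×10⁻²⁶ ≈ 6.25×10⁶ rad/s.

ω ≈ 6.25×10⁶ rad/s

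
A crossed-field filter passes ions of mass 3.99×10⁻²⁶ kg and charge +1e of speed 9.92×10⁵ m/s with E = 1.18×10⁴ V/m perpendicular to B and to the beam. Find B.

B = 0.0119 T

Balance of forces in the selector: qE = qvB ⇒ B = E/v.
B = 1.18×10⁴/9.92×10⁵ = 0.0119 T.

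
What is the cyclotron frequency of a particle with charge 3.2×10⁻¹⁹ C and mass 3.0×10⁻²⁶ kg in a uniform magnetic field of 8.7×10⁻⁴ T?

f = |q|B/(2πm).
f = (3.2×10⁻¹⁹)(8.7×10⁻⁴)/(2π·3.0×10⁻²⁶) ≈ 1500 Hz.

f ≈ 1500 Hz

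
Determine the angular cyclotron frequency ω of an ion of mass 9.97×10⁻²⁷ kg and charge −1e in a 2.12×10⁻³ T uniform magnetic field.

ω = |q|B/m.
ω = (1.602×10⁻¹⁹)(2.12×10⁻³)/9.97×10⁻²⁷ ≈ 3.41×10⁴ rad/s.

ω ≈ 3.41×10⁴ rad/s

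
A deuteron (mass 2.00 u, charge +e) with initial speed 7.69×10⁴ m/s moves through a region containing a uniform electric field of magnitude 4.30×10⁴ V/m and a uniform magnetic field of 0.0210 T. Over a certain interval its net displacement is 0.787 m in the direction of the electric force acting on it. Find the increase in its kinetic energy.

ΔKE ≈ 5.42×10⁻¹⁵ J

The magnetic force is always ⟂ v and does no work; only the electric force changes KE.
ΔKE = F_E · d = |q|E d = (1.602×10⁻¹⁹)(4.30×10⁴)(0.787) ≈ 5.42×10⁻¹⁵ J.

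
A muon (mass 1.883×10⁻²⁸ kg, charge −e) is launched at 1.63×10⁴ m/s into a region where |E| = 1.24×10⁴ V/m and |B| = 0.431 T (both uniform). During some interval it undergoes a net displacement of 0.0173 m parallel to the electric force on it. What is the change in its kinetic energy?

ΔKE ≈ 3.44×10⁻¹⁷ J

The magnetic force is always ⟂ v and does no work; only the electric force changes KE.
ΔKE = F_E · d = |q|E d = (1.602×10⁻¹⁹)(1.24×10⁴)(0.0173) ≈ 3.44×10⁻¹⁷ J.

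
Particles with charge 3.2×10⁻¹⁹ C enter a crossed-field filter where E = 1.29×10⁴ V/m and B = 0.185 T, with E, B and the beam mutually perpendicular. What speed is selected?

For undeflected motion the electric and magnetic forces balance: qE = qvB.
v = E/B = 1.29×10⁴/0.185 = 6.97×10⁴ m/s.

v = 6.97×10⁴ m/s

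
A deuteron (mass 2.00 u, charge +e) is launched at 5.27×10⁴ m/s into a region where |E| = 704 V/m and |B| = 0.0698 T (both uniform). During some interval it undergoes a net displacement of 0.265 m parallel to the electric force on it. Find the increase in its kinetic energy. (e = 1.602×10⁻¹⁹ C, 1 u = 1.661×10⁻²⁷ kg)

ΔKE ≈ 2.99×10⁻¹⁷ J

The magnetic force is always ⟂ v and does no work; only the electric force changes KE.
ΔKE = F_E · d = |q|E d = (1.602×10⁻¹⁹)(704)(0.265) ≈ 2.99×10⁻¹⁷ J.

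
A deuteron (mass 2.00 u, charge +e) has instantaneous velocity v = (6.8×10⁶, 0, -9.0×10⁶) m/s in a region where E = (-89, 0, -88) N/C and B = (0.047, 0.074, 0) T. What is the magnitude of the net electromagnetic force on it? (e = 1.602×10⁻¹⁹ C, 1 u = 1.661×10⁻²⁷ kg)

|F| ≈ 1.50×10⁻¹³ N

v×B = (6.66×10⁵, -4.23×10⁵, 5.03×10⁵) N/C.
E + v×B = (6.66×10⁵, -4.23×10⁵, 5.03×10⁵) N/C.
F = q(E + v×B) = (1.602×10⁻¹⁹ C)·(6.66×10⁵, -4.23×10⁵, 5.03×10⁵) = (1.07×10⁻¹³, -6.78×10⁻¹⁴, 8.06×10⁻¹⁴) N.
|F| = 1.50×10⁻¹³ N.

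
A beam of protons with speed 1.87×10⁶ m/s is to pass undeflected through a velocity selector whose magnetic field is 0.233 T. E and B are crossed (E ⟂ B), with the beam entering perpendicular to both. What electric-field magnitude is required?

E = 4.36×10⁵ V/m

For straight-line motion qE = qvB, so E = vB.
E = 1.87×10⁶ × 0.233 = 4.36×10⁵ V/m.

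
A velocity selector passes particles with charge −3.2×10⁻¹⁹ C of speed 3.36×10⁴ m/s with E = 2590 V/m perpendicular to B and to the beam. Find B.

Balance of forces in the selector: qE = qvB ⇒ B = E/v.
B = 2590/3.36×10⁴ = 0.0771 T.

B = 0.0771 T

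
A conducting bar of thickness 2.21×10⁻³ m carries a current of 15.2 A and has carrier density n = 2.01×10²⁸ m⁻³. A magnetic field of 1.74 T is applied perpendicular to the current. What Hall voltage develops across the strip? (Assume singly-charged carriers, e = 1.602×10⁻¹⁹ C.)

V_H = IB/(n e t).
V_H = (15.2)(1.74)/((2.01×10²⁸)(1.602×10⁻¹⁹)(2.21×10⁻³)) ≈ 3.72×10⁻⁶ V.

V_H ≈ 3.72×10⁻⁶ V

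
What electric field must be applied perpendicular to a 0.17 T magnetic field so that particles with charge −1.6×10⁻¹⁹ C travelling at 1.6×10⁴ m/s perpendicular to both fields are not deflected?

E = 2700 V/m

For straight-line motion qE = qvB, so E = vB.
E = 1.6×10⁴ × 0.17 = 2700 V/m.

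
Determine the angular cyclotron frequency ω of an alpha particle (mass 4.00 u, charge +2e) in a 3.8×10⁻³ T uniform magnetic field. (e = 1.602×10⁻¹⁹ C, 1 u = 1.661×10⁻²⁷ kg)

ω ≈ 1.8×10⁵ rad/s

ω = |q|B/m.
ω = (3.204×10⁻¹⁹)(3.8×10⁻³)/6.644×10⁻²⁷ ≈ 1.8×10⁵ rad/s.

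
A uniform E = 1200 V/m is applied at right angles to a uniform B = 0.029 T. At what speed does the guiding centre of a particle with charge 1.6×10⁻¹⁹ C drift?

In crossed fields the guiding centre drifts at v_d = |E×B|/B² = E/B, independent of charge and mass.
v_d = 1200/0.029 = 4.1×10⁴ m/s.

v_d ≈ 4.1×10⁴ m/s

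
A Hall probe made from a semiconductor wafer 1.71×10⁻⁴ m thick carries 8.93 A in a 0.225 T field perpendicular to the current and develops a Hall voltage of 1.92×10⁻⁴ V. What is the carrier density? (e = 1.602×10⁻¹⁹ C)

From V_H = IB/(n e t), n = IB/(V_H e t).
n = (8.93)(0.225)/((1.92×10⁻⁴)(1.602×10⁻¹⁹)(1.71×10⁻⁴)) ≈ 3.82×10²⁶ m⁻³.

n ≈ 3.82×10²⁶ m⁻³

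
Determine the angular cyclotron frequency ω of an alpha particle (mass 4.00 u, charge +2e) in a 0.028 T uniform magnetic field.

ω = |q|B/m.
ω = (3.204×10⁻¹⁹)(0.028)/6.644×10⁻²⁷ ≈ 1.4×10⁶ rad/s.

ω ≈ 1.4×10⁶ rad/s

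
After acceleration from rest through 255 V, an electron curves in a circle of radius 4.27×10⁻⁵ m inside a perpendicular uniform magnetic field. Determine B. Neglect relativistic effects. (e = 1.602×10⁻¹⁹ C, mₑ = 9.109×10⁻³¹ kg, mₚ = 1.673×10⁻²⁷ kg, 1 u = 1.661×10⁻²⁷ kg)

v = √(2|q|V/m) = √(2·1.602×10⁻¹⁹·255/9.109×10⁻³¹) ≈ 9.471×10⁶ m/s.
B = mv/(|q|r) = (9.109×10⁻³¹)(9.471×10⁶)/((1.602×10⁻¹⁹)(4.27×10⁻⁵)) ≈ 1.26 T.

B ≈ 1.26 T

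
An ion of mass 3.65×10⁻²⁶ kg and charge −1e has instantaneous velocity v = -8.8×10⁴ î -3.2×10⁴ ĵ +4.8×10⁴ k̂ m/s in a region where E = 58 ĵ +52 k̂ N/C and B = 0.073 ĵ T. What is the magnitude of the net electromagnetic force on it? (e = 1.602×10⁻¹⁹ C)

|F| ≈ 1.16×10⁻¹⁵ N

v×B = (-3500, 0, -6420) N/C.
E + v×B = (-3500, 58.0, -6370) N/C.
F = q(E + v×B) = (−1.602×10⁻¹⁹ C)·(-3500, 58.0, -6370) = (5.61×10⁻¹⁶, -9.29×10⁻¹⁸, 1.02×10⁻¹⁵) N.
|F| = 1.16×10⁻¹⁵ N.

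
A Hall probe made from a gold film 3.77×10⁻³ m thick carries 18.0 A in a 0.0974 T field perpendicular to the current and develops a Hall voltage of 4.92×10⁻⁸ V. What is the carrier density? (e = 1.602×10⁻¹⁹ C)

n ≈ 5.90×10²⁸ m⁻³

From V_H = IB/(n e t), n = IB/(V_H e t).
n = (18.0)(0.0974)/((4.92×10⁻⁸)(1.602×10⁻¹⁹)(3.77×10⁻³)) ≈ 5.90×10²⁸ m⁻³.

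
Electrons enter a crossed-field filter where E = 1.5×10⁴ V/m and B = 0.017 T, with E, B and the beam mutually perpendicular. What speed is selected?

Straight-line motion ⇒ electric and magnetic forces cancel, so E = vB.
v = E/B = 1.5×10⁴/0.017 = 8.8×10⁵ m/s.

v = 8.8×10⁵ m/s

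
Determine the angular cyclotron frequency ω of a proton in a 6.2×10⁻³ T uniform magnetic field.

ω = |q|B/m.
ω = (1.602×10⁻¹⁹)(6.2×10⁻³)/1.673×10⁻²⁷ ≈ 5.9×10⁵ rad/s.

ω ≈ 5.9×10⁵ rad/s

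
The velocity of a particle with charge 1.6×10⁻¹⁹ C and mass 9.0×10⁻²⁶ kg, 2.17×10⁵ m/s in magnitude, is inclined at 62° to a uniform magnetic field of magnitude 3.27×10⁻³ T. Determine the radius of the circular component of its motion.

r ≈ 33.0 m

v⊥ = v sinθ = 2.17×10⁵·sin62° ≈ 1.916×10⁵ m/s.
r = m v⊥/(|q|B) = (9.0×10⁻²⁶)(1.916×10⁵)/((1.6×10⁻¹⁹)(3.27×10⁻³)) ≈ 33.0 m.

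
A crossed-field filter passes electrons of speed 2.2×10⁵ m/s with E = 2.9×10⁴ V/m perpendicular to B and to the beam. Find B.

B = 0.13 T

Balance of forces in the selector: qE = qvB ⇒ B = E/v.
B = 2.9×10⁴/2.2×10⁵ = 0.13 T.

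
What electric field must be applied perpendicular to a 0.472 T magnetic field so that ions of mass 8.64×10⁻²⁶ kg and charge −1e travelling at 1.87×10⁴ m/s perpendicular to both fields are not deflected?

E = 8830 V/m

For straight-line motion qE = qvB, so E = vB.
E = 1.87×10⁴ × 0.472 = 8830 V/m.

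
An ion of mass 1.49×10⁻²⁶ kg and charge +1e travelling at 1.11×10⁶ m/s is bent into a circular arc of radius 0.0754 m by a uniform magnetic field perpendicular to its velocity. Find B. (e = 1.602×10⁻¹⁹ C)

From |q|vB = mv²/r, B = mv/(|q|r).
B = (1.49×10⁻²⁶)(1.11×10⁶)/((1.602×10⁻¹⁹)(0.0754)) ≈ 1.37 T.

B ≈ 1.37 T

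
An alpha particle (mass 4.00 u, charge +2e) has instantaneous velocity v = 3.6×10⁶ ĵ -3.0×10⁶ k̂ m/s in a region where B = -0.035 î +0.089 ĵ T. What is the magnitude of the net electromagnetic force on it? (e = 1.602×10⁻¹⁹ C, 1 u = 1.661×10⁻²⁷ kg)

|F| ≈ 1.00×10⁻¹³ N

v×B = (2.67×10⁵, 1.05×10⁵, 1.26×10⁵) N/C.
F = q v×B = (3.204×10⁻¹⁹ C)·(2.67×10⁵, 1.05×10⁵, 1.26×10⁵) = (8.55×10⁻¹⁴, 3.36×10⁻¹⁴, 4.04×10⁻¹⁴) N.
|F| = 1.00×10⁻¹³ N.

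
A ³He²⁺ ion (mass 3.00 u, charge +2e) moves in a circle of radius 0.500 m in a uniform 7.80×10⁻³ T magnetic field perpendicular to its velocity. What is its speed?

v ≈ 2.51×10⁵ m/s

From |q|vB = mv²/r, v = |q|Br/m.
v = (3.204×10⁻¹⁹)(7.80×10⁻³)(0.500)/4.983×10⁻²⁷ ≈ 2.51×10⁵ m/s.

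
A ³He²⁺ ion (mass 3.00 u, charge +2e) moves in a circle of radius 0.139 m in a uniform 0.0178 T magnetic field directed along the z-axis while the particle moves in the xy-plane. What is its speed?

v ≈ 1.59×10⁵ m/s

From |q|vB = mv²/r, v = |q|Br/m.
v = (3.204×10⁻¹⁹)(0.0178)(0.139)/4.983×10⁻²⁷ ≈ 1.59×10⁵ m/s.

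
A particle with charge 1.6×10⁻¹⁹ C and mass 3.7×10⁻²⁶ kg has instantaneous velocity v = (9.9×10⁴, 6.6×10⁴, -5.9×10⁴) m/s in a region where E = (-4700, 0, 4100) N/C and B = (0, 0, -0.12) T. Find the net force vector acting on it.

v×B = (-7920, 1.19×10⁴, 0) N/C.
E + v×B = (-1.26×10⁴, 1.19×10⁴, 4100) N/C.
F = q(E + v×B) = (1.6×10⁻¹⁹ C)·(-1.26×10⁴, 1.19×10⁴, 4100) = (-2.02×10⁻¹⁵, 1.90×10⁻¹⁵, 6.56×10⁻¹⁶) N.

F ≈ (-2.02×10⁻¹⁵, 1.90×10⁻¹⁵, 6.56×10⁻¹⁶) N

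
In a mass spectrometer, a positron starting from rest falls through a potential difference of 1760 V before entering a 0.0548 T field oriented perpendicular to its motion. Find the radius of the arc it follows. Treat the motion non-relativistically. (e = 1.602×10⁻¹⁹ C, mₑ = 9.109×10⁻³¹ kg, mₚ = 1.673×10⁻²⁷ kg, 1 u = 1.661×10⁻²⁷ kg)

r ≈ 2.58×10⁻³ m

Acceleration: |q|V = ½mv² ⇒ v = √(2|q|V/m) = √(2·1.602×10⁻¹⁹·1760/9.109×10⁻³¹) ≈ 2.488×10⁷ m/s.
In the field: r = mv/(|q|B) = (9.109×10⁻³¹)(2.488×10⁷)/((1.602×10⁻¹⁹)(0.0548)) ≈ 2.58×10⁻³ m.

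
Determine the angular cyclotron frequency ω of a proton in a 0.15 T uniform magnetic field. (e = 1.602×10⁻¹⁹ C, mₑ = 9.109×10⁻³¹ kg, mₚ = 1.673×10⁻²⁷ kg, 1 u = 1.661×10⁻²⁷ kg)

ω = |q|B/m.
ω = (1.602×10⁻¹⁹)(0.15)/1.673×10⁻²⁷ ≈ 1.4×10⁷ rad/s.

ω ≈ 1.4×10⁷ rad/s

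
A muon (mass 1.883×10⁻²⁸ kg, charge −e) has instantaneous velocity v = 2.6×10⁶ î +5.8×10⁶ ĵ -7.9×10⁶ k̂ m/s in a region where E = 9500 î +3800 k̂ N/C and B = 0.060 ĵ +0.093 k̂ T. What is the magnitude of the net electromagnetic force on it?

v×B = (1.01×10⁶, -2.42×10⁵, 1.56×10⁵) N/C.
E + v×B = (1.02×10⁶, -2.42×10⁵, 1.60×10⁵) N/C.
F = q(E + v×B) = (−1.602×10⁻¹⁹ C)·(1.02×10⁶, -2.42×10⁵, 1.60×10⁵) = (-1.64×10⁻¹³, 3.87×10⁻¹⁴, -2.56×10⁻¹⁴) N.
|F| = 1.70×10⁻¹³ N.

|F| ≈ 1.70×10⁻¹³ N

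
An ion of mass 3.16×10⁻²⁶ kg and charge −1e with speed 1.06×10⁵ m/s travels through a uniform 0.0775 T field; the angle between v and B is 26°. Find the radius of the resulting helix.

v⊥ = v sinθ = 1.06×10⁵·sin26° ≈ 4.647×10⁴ m/s.
r = m v⊥/(|q|B) = (3.16×10⁻²⁶)(4.647×10⁴)/((1.602×10⁻¹⁹)(0.0775)) ≈ 0.118 m.

r ≈ 0.118 m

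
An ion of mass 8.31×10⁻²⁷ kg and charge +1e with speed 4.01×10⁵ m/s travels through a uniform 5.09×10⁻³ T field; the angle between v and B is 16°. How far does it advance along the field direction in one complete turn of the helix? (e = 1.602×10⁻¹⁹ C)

v∥ = v cosθ = 4.01×10⁵·cos16° ≈ 3.855×10⁵ m/s.
T = 2πm/(|q|B) = 2π(8.31×10⁻²⁷)/((1.602×10⁻¹⁹)(5.09×10⁻³)) ≈ 6.403×10⁻⁵ s.
pitch = v∥ T = (3.855×10⁵)(6.403×10⁻⁵) ≈ 24.7 m.

p ≈ 24.7 m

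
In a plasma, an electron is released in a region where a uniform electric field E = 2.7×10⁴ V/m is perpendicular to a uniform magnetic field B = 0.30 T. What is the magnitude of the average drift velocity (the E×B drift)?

The steady drift has the magnetic force balancing the electric force, so v_d = E/B.
v_d = 2.7×10⁴/0.30 = 9.0×10⁴ m/s.

v_d ≈ 9.0×10⁴ m/s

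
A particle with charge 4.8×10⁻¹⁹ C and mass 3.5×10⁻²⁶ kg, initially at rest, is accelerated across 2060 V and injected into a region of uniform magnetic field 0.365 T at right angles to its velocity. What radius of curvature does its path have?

Acceleration: |q|V = ½mv² ⇒ v = √(2|q|V/m) = √(2·4.8×10⁻¹⁹·2060/3.5×10⁻²⁶) ≈ 2.377×10⁵ m/s.
In the field: r = mv/(|q|B) = (3.5×10⁻²⁶)(2.377×10⁵)/((4.8×10⁻¹⁹)(0.365)) ≈ 0.0475 m.

r ≈ 0.0475 m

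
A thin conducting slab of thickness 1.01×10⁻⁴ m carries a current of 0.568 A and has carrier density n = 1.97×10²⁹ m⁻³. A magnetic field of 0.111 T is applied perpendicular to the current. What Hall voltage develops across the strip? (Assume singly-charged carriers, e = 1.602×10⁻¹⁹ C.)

V_H = IB/(n e t).
V_H = (0.568)(0.111)/((1.97×10²⁹)(1.602×10⁻¹⁹)(1.01×10⁻⁴)) ≈ 1.98×10⁻⁸ V.

V_H ≈ 1.98×10⁻⁸ V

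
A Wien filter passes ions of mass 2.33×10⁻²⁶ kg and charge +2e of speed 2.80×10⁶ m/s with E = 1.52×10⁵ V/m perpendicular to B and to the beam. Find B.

B = 0.0543 T

Balance of forces in the selector: qE = qvB ⇒ B = E/v.
B = 1.52×10⁵/2.80×10⁶ = 0.0543 T.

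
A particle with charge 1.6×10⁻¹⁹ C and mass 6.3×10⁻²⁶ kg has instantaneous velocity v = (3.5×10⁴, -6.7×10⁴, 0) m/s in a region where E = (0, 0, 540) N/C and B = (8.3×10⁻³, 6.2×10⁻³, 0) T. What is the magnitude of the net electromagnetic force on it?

|F| ≈ 2.10×10⁻¹⁶ N

v×B = (0, 0, 773) N/C.
E + v×B = (0, 0, 1310) N/C.
F = q(E + v×B) = (1.6×10⁻¹⁹ C)·(0, 0, 1310) = (0, 0, 2.10×10⁻¹⁶) N.
|F| = 2.10×10⁻¹⁶ N.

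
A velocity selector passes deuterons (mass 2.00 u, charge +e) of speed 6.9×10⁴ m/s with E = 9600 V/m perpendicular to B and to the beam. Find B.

Balance of forces in the selector: qE = qvB ⇒ B = E/v.
B = 9600/6.9×10⁴ = 0.14 T.

B = 0.14 T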